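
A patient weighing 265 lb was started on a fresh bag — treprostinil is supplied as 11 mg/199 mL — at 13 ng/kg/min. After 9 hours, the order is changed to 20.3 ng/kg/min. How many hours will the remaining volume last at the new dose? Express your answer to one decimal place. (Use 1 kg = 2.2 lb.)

Initial rate:
Weight = 265 lb ÷ 2.2 lb/kg = 120.4545 kg
Dose = 13 ng/kg/min × 120.4545 kg = 1565.909 ng/min
1565.909 ng/min × 60 min/hr = 93954.55 ng/hr
Concentration = 11 mg ÷ 199 mL = 0.05527638 mg/mL = 55276.38 ng/mL
Rate = 93954.55 ng/hr ÷ 55276.38 ng/mL = 1.699723 mL/hr
Volume infused so far = 1.699723 mL/hr × 9 hr = 15.29751 mL
Volume remaining = 199 − 15.29751 = 183.7025 mL
New rate:
Dose = 20.3 ng/kg/min × 120.4545 kg = 2445.227 ng/min
2445.227 ng/min × 60 min/hr = 146713.6 ng/hr
Rate = 146713.6 ng/hr ÷ 55276.38 ng/mL = 2.654183 mL/hr
Time remaining = 183.7025 mL ÷ 2.654183 mL/hr = 69.21244 hr

69.2 hours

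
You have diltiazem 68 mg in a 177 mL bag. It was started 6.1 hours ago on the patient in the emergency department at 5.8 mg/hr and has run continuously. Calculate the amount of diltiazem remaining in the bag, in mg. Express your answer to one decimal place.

Concentration = 68 mg ÷ 177 mL = 0.3841808 mg/mL
Rate = 5.8 mg/hr ÷ 0.3841808 mg/mL = 15.09706 mL/hr
Volume infused = 15.09706 mL/hr × 6.1 hr = 92.09206 mL
Volume remaining = 177 − 92.09206 = 84.90794 mL
Drug remaining = 84.90794 mL × 0.3841808 mg/mL = 32.62 mg

32.6 mg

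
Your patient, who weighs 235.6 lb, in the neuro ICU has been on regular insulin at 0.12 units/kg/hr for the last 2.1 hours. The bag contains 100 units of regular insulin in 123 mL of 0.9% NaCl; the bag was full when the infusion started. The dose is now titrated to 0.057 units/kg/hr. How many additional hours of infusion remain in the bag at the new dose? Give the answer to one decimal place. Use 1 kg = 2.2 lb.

Initial rate:
Weight = 235.6 lb ÷ 2.2 lb/kg = 107.0909 kg
Dose = 0.12 units/kg/hr × 107.0909 kg = 12.85091 units/hr
Concentration = 100 units ÷ 123 mL = 0.8130081 units/mL
Rate = 12.85091 units/hr ÷ 0.8130081 units/mL = 15.80662 mL/hr
Volume infused so far = 15.80662 mL/hr × 2.1 hr = 33.1939 mL
Volume remaining = 123 − 33.1939 = 89.8061 mL
New rate:
Dose = 0.057 units/kg/hr × 107.0909 kg = 6.104182 units/hr
Rate = 6.104182 units/hr ÷ 0.8130081 units/mL = 7.508144 mL/hr
Time remaining = 89.8061 mL ÷ 7.508144 mL/hr = 11.96116 hr

12.0 hours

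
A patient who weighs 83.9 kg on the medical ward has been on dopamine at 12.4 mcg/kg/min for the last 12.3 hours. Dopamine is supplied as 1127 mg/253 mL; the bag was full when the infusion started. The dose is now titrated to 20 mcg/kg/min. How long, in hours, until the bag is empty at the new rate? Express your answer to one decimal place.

Initial rate:
Dose = 12.4 mcg/kg/min × 83.9 kg = 1040.36 mcg/min
1040.36 mcg/min × 60 min/hr = 62421.6 mcg/hr
Concentration = 1127 mg ÷ 253 mL = 4.454545 mg/mL = 4454.545 mcg/mL
Rate = 62421.6 mcg/hr ÷ 4454.545 mcg/mL = 14.01301 mL/hr
Volume infused so far = 14.01301 mL/hr × 12.3 hr = 172.3601 mL
Volume remaining = 253 − 172.3601 = 80.63995 mL
New rate:
Dose = 20 mcg/kg/min × 83.9 kg = 1678 mcg/min
1678 mcg/min × 60 min/hr = 100680 mcg/hr
Rate = 100680 mcg/hr ÷ 4454.545 mcg/mL = 22.60163 mL/hr
Time remaining = 80.63995 mL ÷ 22.60163 mL/hr = 3.567882 hr

3.6 hours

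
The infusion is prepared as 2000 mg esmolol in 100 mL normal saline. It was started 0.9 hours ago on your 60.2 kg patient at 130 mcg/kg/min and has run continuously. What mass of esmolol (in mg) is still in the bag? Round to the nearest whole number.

Dose = 130 mcg/kg/min × 60.2 kg = 7826 mcg/min
7826 mcg/min × 60 min/hr = 469560 mcg/hr
Concentration = 2000 mg ÷ 100 mL = 20 mg/mL = 20000 mcg/mL
Rate = 469560 mcg/hr ÷ 20000 mcg/mL = 23.478 mL/hr
Volume infused = 23.478 mL/hr × 0.9 hr = 21.1302 mL
Volume remaining = 100 − 21.1302 = 78.8698 mL
Drug remaining = 78.8698 mL × 20000 mcg/mL = 1577396 mcg = 1577.396 mg

1577 mg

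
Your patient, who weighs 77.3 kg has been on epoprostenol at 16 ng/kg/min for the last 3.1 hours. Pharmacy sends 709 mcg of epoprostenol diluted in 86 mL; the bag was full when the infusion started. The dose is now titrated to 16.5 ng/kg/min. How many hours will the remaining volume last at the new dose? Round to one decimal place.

Initial rate:
Dose = 16 ng/kg/min × 77.3 kg = 1236.8 ng/min
1236.8 ng/min × 60 min/hr = 74208 ng/hr
Concentration = 709 mcg ÷ 86 mL = 8.244186 mcg/mL = 8244.186 ng/mL
Rate = 74208 ng/hr ÷ 8244.186 ng/mL = 9.001252 mL/hr
Volume infused so far = 9.001252 mL/hr × 3.1 hr = 27.90388 mL
Volume remaining = 86 − 27.90388 = 58.09612 mL
New rate:
Dose = 16.5 ng/kg/min × 77.3 kg = 1275.45 ng/min
1275.45 ng/min × 60 min/hr = 76527 ng/hr
Rate = 76527 ng/hr ÷ 8244.186 ng/mL = 9.282542 mL/hr
Time remaining = 58.09612 mL ÷ 9.282542 mL/hr = 6.258643 hr

6.3 hours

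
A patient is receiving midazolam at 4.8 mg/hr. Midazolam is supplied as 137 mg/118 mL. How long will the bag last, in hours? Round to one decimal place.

28.5 hours

Concentration = 137 mg ÷ 118 mL = 1.161017 mg/mL
Rate = 4.8 mg/hr ÷ 1.161017 mg/mL = 4.134307 mL/hr
Duration = 118 mL ÷ 4.134307 mL/hr = 28.54167 hr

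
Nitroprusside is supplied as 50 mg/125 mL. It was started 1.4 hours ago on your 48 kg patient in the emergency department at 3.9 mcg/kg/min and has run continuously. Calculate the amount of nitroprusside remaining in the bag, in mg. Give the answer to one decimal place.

34.3 mg

Dose = 3.9 mcg/kg/min × 48 kg = 187.2 mcg/min
187.2 mcg/min × 60 min/hr = 11232 mcg/hr
Concentration = 50 mg ÷ 125 mL = 0.4 mg/mL = 400 mcg/mL
Rate = 11232 mcg/hr ÷ 400 mcg/mL = 28.08 mL/hr
Volume infused = 28.08 mL/hr × 1.4 hr = 39.312 mL
Volume remaining = 125 − 39.312 = 85.688 mL
Drug remaining = 85.688 mL × 400 mcg/mL = 34275.2 mcg = 34.2752 mg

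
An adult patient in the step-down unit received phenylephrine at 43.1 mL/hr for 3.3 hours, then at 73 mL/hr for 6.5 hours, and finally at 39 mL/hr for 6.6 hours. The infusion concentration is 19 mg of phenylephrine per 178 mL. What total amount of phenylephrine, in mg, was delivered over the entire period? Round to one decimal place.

Concentration = 19 mg ÷ 178 mL = 0.1067416 mg/mL
Stage 1: 43.1 mL/hr × 3.3 hr = 142.23 mL → 142.23 mL × 0.1067416 mg/mL = 15.18185 mg
Stage 2: 73 mL/hr × 6.5 hr = 474.5 mL → 474.5 mL × 0.1067416 mg/mL = 50.64888 mg
Stage 3: 39 mL/hr × 6.6 hr = 257.4 mL → 257.4 mL × 0.1067416 mg/mL = 27.47528 mg
Total = 15.18185 + 50.64888 + 27.47528 = 93.30601 mg

93.3 mg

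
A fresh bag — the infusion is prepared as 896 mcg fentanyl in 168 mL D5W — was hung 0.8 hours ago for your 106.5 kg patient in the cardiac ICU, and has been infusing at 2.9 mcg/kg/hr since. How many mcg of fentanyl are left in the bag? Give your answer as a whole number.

Dose = 2.9 mcg/kg/hr × 106.5 kg = 308.85 mcg/hr
Concentration = 896 mcg ÷ 168 mL = 5.333333 mcg/mL
Rate = 308.85 mcg/hr ÷ 5.333333 mcg/mL = 57.90937 mL/hr
Volume infused = 57.90937 mL/hr × 0.8 hr = 46.3275 mL
Volume remaining = 168 − 46.3275 = 121.6725 mL
Drug remaining = 121.6725 mL × 5.333333 mcg/mL = 648.92 mcg

649 mcg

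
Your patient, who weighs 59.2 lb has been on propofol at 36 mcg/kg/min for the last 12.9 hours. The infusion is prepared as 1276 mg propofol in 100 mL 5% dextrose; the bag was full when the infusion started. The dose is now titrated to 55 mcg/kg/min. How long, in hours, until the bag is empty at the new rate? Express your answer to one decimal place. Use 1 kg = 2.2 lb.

Initial rate:
Weight = 59.2 lb ÷ 2.2 lb/kg = 26.90909 kg
Dose = 36 mcg/kg/min × 26.90909 kg = 968.7273 mcg/min
968.7273 mcg/min × 60 min/hr = 58123.64 mcg/hr
Concentration = 1276 mg ÷ 100 mL = 12.76 mg/mL = 12760 mcg/mL
Rate = 58123.64 mcg/hr ÷ 12760 mcg/mL = 4.555144 mL/hr
Volume infused so far = 4.555144 mL/hr × 12.9 hr = 58.76136 mL
Volume remaining = 100 − 58.76136 = 41.23864 mL
New rate:
Dose = 55 mcg/kg/min × 26.90909 kg = 1480 mcg/min
1480 mcg/min × 60 min/hr = 88800 mcg/hr
Rate = 88800 mcg/hr ÷ 12760 mcg/mL = 6.959248 mL/hr
Time remaining = 41.23864 mL ÷ 6.959248 mL/hr = 5.925733 hr

5.9 hours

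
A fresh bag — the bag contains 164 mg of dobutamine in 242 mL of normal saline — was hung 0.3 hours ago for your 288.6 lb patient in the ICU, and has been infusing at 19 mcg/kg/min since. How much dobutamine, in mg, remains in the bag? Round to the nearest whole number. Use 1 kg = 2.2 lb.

119 mg

Weight = 288.6 lb ÷ 2.2 lb/kg = 131.1818 kg
Dose = 19 mcg/kg/min × 131.1818 kg = 2492.455 mcg/min
2492.455 mcg/min × 60 min/hr = 149547.3 mcg/hr
Concentration = 164 mg ÷ 242 mL = 0.677686 mg/mL = 677.686 mcg/mL
Rate = 149547.3 mcg/hr ÷ 677.686 mcg/mL = 220.6734 mL/hr
Volume infused = 220.6734 mL/hr × 0.3 hr = 66.20202 mL
Volume remaining = 242 − 66.20202 = 175.798 mL
Drug remaining = 175.798 mL × 677.686 mcg/mL = 119135.8 mcg = 119.1358 mg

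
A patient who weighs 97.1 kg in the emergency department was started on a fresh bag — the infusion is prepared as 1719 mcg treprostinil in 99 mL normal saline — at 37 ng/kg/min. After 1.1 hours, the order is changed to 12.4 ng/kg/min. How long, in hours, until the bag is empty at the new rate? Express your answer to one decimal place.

20.5 hours

Initial rate:
Dose = 37 ng/kg/min × 97.1 kg = 3592.7 ng/min
3592.7 ng/min × 60 min/hr = 215562 ng/hr
Concentration = 1719 mcg ÷ 99 mL = 17.36364 mcg/mL = 17363.64 ng/mL
Rate = 215562 ng/hr ÷ 17363.64 ng/mL = 12.41457 mL/hr
Volume infused so far = 12.41457 mL/hr × 1.1 hr = 13.65602 mL
Volume remaining = 99 − 13.65602 = 85.34398 mL
New rate:
Dose = 12.4 ng/kg/min × 97.1 kg = 1204.04 ng/min
1204.04 ng/min × 60 min/hr = 72242.4 ng/hr
Rate = 72242.4 ng/hr ÷ 17363.64 ng/mL = 4.160557 mL/hr
Time remaining = 85.34398 mL ÷ 4.160557 mL/hr = 20.51263 hr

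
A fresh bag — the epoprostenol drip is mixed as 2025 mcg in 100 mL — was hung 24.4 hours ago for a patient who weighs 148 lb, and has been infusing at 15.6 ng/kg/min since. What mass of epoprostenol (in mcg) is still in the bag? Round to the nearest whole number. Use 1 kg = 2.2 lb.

Weight = 148 lb ÷ 2.2 lb/kg = 67.27273 kg
Dose = 15.6 ng/kg/min × 67.27273 kg = 1049.455 ng/min
1049.455 ng/min × 60 min/hr = 62967.27 ng/hr
Concentration = 2025 mcg ÷ 100 mL = 20.25 mcg/mL = 20250 ng/mL
Rate = 62967.27 ng/hr ÷ 20250 ng/mL = 3.109495 mL/hr
Volume infused = 3.109495 mL/hr × 24.4 hr = 75.87168 mL
Volume remaining = 100 − 75.87168 = 24.12832 mL
Drug remaining = 24.12832 mL × 20250 ng/mL = 488598.5 ng = 488.5985 mcg

489 mcg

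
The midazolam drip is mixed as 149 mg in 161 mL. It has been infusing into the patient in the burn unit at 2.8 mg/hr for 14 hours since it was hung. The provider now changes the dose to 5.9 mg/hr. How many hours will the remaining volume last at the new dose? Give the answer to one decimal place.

18.6 hours

Initial rate:
Concentration = 149 mg ÷ 161 mL = 0.9254658 mg/mL
Rate = 2.8 mg/hr ÷ 0.9254658 mg/mL = 3.025503 mL/hr
Volume infused so far = 3.025503 mL/hr × 14 hr = 42.35705 mL
Volume remaining = 161 − 42.35705 = 118.643 mL
New rate:
Rate = 5.9 mg/hr ÷ 0.9254658 mg/mL = 6.375168 mL/hr
Time remaining = 118.643 mL ÷ 6.375168 mL/hr = 18.61017 hr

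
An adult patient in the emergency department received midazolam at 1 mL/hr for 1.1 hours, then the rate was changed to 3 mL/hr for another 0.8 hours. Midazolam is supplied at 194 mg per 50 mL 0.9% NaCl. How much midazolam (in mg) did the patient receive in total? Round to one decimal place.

Concentration = 194 mg ÷ 50 mL = 3.88 mg/mL
Stage 1: 1 mL/hr × 1.1 hr = 1.1 mL → 1.1 mL × 3.88 mg/mL = 4.268 mg
Stage 2: 3 mL/hr × 0.8 hr = 2.4 mL → 2.4 mL × 3.88 mg/mL = 9.312 mg
Total = 4.268 + 9.312 = 13.58 mg

13.6 mg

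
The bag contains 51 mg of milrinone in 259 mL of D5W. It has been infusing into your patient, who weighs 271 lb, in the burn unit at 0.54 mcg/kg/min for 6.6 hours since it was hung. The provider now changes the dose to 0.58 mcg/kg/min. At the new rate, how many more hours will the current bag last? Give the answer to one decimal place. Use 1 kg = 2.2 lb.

5.8 hours

Initial rate:
Weight = 271 lb ÷ 2.2 lb/kg = 123.1818 kg
Dose = 0.54 mcg/kg/min × 123.1818 kg = 66.51818 mcg/min
66.51818 mcg/min × 60 min/hr = 3991.091 mcg/hr
Concentration = 51 mg ÷ 259 mL = 0.1969112 mg/mL = 196.9112 mcg/mL
Rate = 3991.091 mcg/hr ÷ 196.9112 mcg/mL = 20.26848 mL/hr
Volume infused so far = 20.26848 mL/hr × 6.6 hr = 133.772 mL
Volume remaining = 259 − 133.772 = 125.228 mL
New rate:
Dose = 0.58 mcg/kg/min × 123.1818 kg = 71.44545 mcg/min
71.44545 mcg/min × 60 min/hr = 4286.727 mcg/hr
Rate = 4286.727 mcg/hr ÷ 196.9112 mcg/mL = 21.76985 mL/hr
Time remaining = 125.228 mL ÷ 21.76985 mL/hr = 5.75236 hr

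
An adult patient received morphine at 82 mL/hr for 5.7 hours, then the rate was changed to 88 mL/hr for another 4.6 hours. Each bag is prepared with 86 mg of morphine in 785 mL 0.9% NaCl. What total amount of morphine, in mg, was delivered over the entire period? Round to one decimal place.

Concentration = 86 mg ÷ 785 mL = 0.1095541 mg/mL
Stage 1: 82 mL/hr × 5.7 hr = 467.4 mL → 467.4 mL × 0.1095541 mg/mL = 51.20561 mg
Stage 2: 88 mL/hr × 4.6 hr = 404.8 mL → 404.8 mL × 0.1095541 mg/mL = 44.34752 mg
Total = 51.20561 + 44.34752 = 95.55312 mg

95.6 mg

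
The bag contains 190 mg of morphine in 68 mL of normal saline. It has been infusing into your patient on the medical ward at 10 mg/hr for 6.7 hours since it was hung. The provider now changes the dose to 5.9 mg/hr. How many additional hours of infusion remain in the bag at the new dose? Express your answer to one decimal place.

Initial rate:
Concentration = 190 mg ÷ 68 mL = 2.794118 mg/mL
Rate = 10 mg/hr ÷ 2.794118 mg/mL = 3.578947 mL/hr
Volume infused so far = 3.578947 mL/hr × 6.7 hr = 23.97895 mL
Volume remaining = 68 − 23.97895 = 44.02105 mL
New rate:
Rate = 5.9 mg/hr ÷ 2.794118 mg/mL = 2.111579 mL/hr
Time remaining = 44.02105 mL ÷ 2.111579 mL/hr = 20.84746 hr

20.8 hours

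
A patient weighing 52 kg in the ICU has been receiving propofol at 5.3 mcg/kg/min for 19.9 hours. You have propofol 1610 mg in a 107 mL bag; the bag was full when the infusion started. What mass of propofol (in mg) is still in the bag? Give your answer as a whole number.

1281 mg

Dose = 5.3 mcg/kg/min × 52 kg = 275.6 mcg/min
275.6 mcg/min × 60 min/hr = 16536 mcg/hr
Concentration = 1610 mg ÷ 107 mL = 15.04673 mg/mL = 15046.73 mcg/mL
Rate = 16536 mcg/hr ÷ 15046.73 mcg/mL = 1.098976 mL/hr
Volume infused = 1.098976 mL/hr × 19.9 hr = 21.86963 mL
Volume remaining = 107 − 21.86963 = 85.13037 mL
Drug remaining = 85.13037 mL × 15046.73 mcg/mL = 1280934 mcg = 1280.934 mg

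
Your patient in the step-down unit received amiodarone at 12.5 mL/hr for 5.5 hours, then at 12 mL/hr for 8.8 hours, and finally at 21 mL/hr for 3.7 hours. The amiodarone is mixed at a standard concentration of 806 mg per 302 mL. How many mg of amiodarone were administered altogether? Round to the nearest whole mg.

673 mg

Concentration = 806 mg ÷ 302 mL = 2.668874 mg/mL
Stage 1: 12.5 mL/hr × 5.5 hr = 68.75 mL → 68.75 mL × 2.668874 mg/mL = 183.4851 mg
Stage 2: 12 mL/hr × 8.8 hr = 105.6 mL → 105.6 mL × 2.668874 mg/mL = 281.8331 mg
Stage 3: 21 mL/hr × 3.7 hr = 77.7 mL → 77.7 mL × 2.668874 mg/mL = 207.3715 mg
Total = 183.4851 + 281.8331 + 207.3715 = 672.6897 mg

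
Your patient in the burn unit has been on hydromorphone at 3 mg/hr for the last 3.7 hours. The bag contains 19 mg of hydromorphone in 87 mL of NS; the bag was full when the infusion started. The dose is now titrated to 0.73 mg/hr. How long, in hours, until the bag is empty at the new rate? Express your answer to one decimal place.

10.8 hours

Initial rate:
Concentration = 19 mg ÷ 87 mL = 0.2183908 mg/mL
Rate = 3 mg/hr ÷ 0.2183908 mg/mL = 13.73684 mL/hr
Volume infused so far = 13.73684 mL/hr × 3.7 hr = 50.82632 mL
Volume remaining = 87 − 50.82632 = 36.17368 mL
New rate:
Rate = 0.73 mg/hr ÷ 0.2183908 mg/mL = 3.342632 mL/hr
Time remaining = 36.17368 mL ÷ 3.342632 mL/hr = 10.82192 hr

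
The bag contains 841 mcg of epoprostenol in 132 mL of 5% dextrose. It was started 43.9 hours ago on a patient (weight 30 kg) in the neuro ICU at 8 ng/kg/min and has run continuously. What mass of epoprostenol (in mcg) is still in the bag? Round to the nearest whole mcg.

209 mcg

Dose = 8 ng/kg/min × 30 kg = 240 ng/min
240 ng/min × 60 min/hr = 14400 ng/hr
Concentration = 841 mcg ÷ 132 mL = 6.371212 mcg/mL = 6371.212 ng/mL
Rate = 14400 ng/hr ÷ 6371.212 ng/mL = 2.260166 mL/hr
Volume infused = 2.260166 mL/hr × 43.9 hr = 99.22131 mL
Volume remaining = 132 − 99.22131 = 32.77869 mL
Drug remaining = 32.77869 mL × 6371.212 ng/mL = 208840 ng = 208.84 mcg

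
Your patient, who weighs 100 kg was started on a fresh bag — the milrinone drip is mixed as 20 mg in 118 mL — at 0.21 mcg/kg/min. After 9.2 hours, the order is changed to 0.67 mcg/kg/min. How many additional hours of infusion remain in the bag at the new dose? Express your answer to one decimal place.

2.1 hours

Initial rate:
Dose = 0.21 mcg/kg/min × 100 kg = 21 mcg/min
21 mcg/min × 60 min/hr = 1260 mcg/hr
Concentration = 20 mg ÷ 118 mL = 0.1694915 mg/mL = 169.4915 mcg/mL
Rate = 1260 mcg/hr ÷ 169.4915 mcg/mL = 7.434 mL/hr
Volume infused so far = 7.434 mL/hr × 9.2 hr = 68.3928 mL
Volume remaining = 118 − 68.3928 = 49.6072 mL
New rate:
Dose = 0.67 mcg/kg/min × 100 kg = 67 mcg/min
67 mcg/min × 60 min/hr = 4020 mcg/hr
Rate = 4020 mcg/hr ÷ 169.4915 mcg/mL = 23.718 mL/hr
Time remaining = 49.6072 mL ÷ 23.718 mL/hr = 2.091542 hr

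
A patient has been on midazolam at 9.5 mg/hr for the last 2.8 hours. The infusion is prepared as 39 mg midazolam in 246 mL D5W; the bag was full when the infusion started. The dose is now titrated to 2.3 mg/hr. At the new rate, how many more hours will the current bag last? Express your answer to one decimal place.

5.4 hours

Initial rate:
Concentration = 39 mg ÷ 246 mL = 0.1585366 mg/mL
Rate = 9.5 mg/hr ÷ 0.1585366 mg/mL = 59.92308 mL/hr
Volume infused so far = 59.92308 mL/hr × 2.8 hr = 167.7846 mL
Volume remaining = 246 − 167.7846 = 78.21538 mL
New rate:
Rate = 2.3 mg/hr ÷ 0.1585366 mg/mL = 14.50769 mL/hr
Time remaining = 78.21538 mL ÷ 14.50769 mL/hr = 5.391304 hr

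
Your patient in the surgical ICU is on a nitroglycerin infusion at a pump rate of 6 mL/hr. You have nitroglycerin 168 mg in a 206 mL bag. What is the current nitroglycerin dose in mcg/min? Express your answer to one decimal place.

81.6 mcg/min

Concentration = 168 mg ÷ 206 mL = 0.815534 mg/mL = 815.534 mcg/mL
Drug rate = 6 mL/hr × 815.534 mcg/mL = 4893.204 mcg/hr
4893.204 mcg/hr ÷ 60 min/hr = 81.5534 mcg/min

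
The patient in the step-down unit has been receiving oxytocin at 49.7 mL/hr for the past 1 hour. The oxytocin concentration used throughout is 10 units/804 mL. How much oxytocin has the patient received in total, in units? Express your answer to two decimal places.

Concentration = 10 units ÷ 804 mL = 0.01243781 units/mL = 12.43781 milliunits/mL
Drug rate = 49.7 mL/hr × 12.43781 milliunits/mL = 618.1592 milliunits/hr
Total = 618.1592 milliunits/hr × 1 hr = 618.1592 milliunits = 0.6181592 units

0.62 units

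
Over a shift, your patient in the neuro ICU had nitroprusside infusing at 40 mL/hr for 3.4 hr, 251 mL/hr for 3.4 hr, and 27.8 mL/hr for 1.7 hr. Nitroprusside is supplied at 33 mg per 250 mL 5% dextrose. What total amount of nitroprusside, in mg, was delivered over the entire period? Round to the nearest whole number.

Concentration = 33 mg ÷ 250 mL = 0.132 mg/mL
Stage 1: 40 mL/hr × 3.4 hr = 136 mL → 136 mL × 0.132 mg/mL = 17.952 mg
Stage 2: 251 mL/hr × 3.4 hr = 853.4 mL → 853.4 mL × 0.132 mg/mL = 112.6488 mg
Stage 3: 27.8 mL/hr × 1.7 hr = 47.26 mL → 47.26 mL × 0.132 mg/mL = 6.23832 mg
Total = 17.952 + 112.6488 + 6.23832 = 136.8391 mg

137 mg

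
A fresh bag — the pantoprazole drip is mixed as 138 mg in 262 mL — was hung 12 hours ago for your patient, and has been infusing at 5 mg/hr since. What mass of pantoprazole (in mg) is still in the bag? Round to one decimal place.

78.0 mg

Concentration = 138 mg ÷ 262 mL = 0.5267176 mg/mL
Rate = 5 mg/hr ÷ 0.5267176 mg/mL = 9.492754 mL/hr
Volume infused = 9.492754 mL/hr × 12 hr = 113.913 mL
Volume remaining = 262 − 113.913 = 148.087 mL
Drug remaining = 148.087 mL × 0.5267176 mg/mL = 78 mg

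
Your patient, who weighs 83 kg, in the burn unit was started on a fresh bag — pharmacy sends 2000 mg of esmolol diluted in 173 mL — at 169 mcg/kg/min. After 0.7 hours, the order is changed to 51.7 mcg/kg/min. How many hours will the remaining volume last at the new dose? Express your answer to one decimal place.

5.5 hours

Initial rate:
Dose = 169 mcg/kg/min × 83 kg = 14027 mcg/min
14027 mcg/min × 60 min/hr = 841620 mcg/hr
Concentration = 2000 mg ÷ 173 mL = 11.56069 mg/mL = 11560.69 mcg/mL
Rate = 841620 mcg/hr ÷ 11560.69 mcg/mL = 72.80013 mL/hr
Volume infused so far = 72.80013 mL/hr × 0.7 hr = 50.96009 mL
Volume remaining = 173 − 50.96009 = 122.0399 mL
New rate:
Dose = 51.7 mcg/kg/min × 83 kg = 4291.1 mcg/min
4291.1 mcg/min × 60 min/hr = 257466 mcg/hr
Rate = 257466 mcg/hr ÷ 11560.69 mcg/mL = 22.27081 mL/hr
Time remaining = 122.0399 mL ÷ 22.27081 mL/hr = 5.479815 hr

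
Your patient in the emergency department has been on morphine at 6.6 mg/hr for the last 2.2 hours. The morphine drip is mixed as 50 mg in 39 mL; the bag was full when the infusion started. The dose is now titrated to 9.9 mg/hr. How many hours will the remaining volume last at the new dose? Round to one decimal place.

3.6 hours

Initial rate:
Concentration = 50 mg ÷ 39 mL = 1.282051 mg/mL
Rate = 6.6 mg/hr ÷ 1.282051 mg/mL = 5.148 mL/hr
Volume infused so far = 5.148 mL/hr × 2.2 hr = 11.3256 mL
Volume remaining = 39 − 11.3256 = 27.6744 mL
New rate:
Rate = 9.9 mg/hr ÷ 1.282051 mg/mL = 7.722 mL/hr
Time remaining = 27.6744 mL ÷ 7.722 mL/hr = 3.583838 hr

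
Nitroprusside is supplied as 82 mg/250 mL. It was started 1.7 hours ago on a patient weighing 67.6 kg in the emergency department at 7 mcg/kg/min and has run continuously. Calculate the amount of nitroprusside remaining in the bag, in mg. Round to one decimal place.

Dose = 7 mcg/kg/min × 67.6 kg = 473.2 mcg/min
473.2 mcg/min × 60 min/hr = 28392 mcg/hr
Concentration = 82 mg ÷ 250 mL = 0.328 mg/mL = 328 mcg/mL
Rate = 28392 mcg/hr ÷ 328 mcg/mL = 86.56098 mL/hr
Volume infused = 86.56098 mL/hr × 1.7 hr = 147.1537 mL
Volume remaining = 250 − 147.1537 = 102.8463 mL
Drug remaining = 102.8463 mL × 328 mcg/mL = 33733.6 mcg = 33.7336 mg

33.7 mg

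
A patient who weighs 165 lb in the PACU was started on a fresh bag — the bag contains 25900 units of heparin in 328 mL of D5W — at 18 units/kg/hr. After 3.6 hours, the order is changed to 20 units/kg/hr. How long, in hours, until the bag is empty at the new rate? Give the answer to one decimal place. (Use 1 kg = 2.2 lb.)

14.0 hours

Initial rate:
Weight = 165 lb ÷ 2.2 lb/kg = 75 kg
Dose = 18 units/kg/hr × 75 kg = 1350 units/hr
Concentration = 25900 units ÷ 328 mL = 78.96341 units/mL
Rate = 1350 units/hr ÷ 78.96341 units/mL = 17.09653 mL/hr
Volume infused so far = 17.09653 mL/hr × 3.6 hr = 61.54749 mL
Volume remaining = 328 − 61.54749 = 266.4525 mL
New rate:
Dose = 20 units/kg/hr × 75 kg = 1500 units/hr
Rate = 1500 units/hr ÷ 78.96341 units/mL = 18.99614 mL/hr
Time remaining = 266.4525 mL ÷ 18.99614 mL/hr = 14.02667 hr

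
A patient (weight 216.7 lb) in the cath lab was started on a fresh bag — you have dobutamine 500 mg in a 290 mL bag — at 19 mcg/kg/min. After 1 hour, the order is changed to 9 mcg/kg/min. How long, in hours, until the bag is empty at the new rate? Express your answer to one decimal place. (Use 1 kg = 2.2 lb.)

Initial rate:
Weight = 216.7 lb ÷ 2.2 lb/kg = 98.5 kg
Dose = 19 mcg/kg/min × 98.5 kg = 1871.5 mcg/min
1871.5 mcg/min × 60 min/hr = 112290 mcg/hr
Concentration = 500 mg ÷ 290 mL = 1.724138 mg/mL = 1724.138 mcg/mL
Rate = 112290 mcg/hr ÷ 1724.138 mcg/mL = 65.1282 mL/hr
Volume infused so far = 65.1282 mL/hr × 1 hr = 65.1282 mL
Volume remaining = 290 − 65.1282 = 224.8718 mL
New rate:
Dose = 9 mcg/kg/min × 98.5 kg = 886.5 mcg/min
886.5 mcg/min × 60 min/hr = 53190 mcg/hr
Rate = 53190 mcg/hr ÷ 1724.138 mcg/mL = 30.8502 mL/hr
Time remaining = 224.8718 mL ÷ 30.8502 mL/hr = 7.289152 hr

7.3 hours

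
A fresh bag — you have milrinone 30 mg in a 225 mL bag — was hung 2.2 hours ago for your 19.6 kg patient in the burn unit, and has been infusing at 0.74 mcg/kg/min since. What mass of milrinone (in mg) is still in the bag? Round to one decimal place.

Dose = 0.74 mcg/kg/min × 19.6 kg = 14.504 mcg/min
14.504 mcg/min × 60 min/hr = 870.24 mcg/hr
Concentration = 30 mg ÷ 225 mL = 0.1333333 mg/mL = 133.3333 mcg/mL
Rate = 870.24 mcg/hr ÷ 133.3333 mcg/mL = 6.5268 mL/hr
Volume infused = 6.5268 mL/hr × 2.2 hr = 14.35896 mL
Volume remaining = 225 − 14.35896 = 210.641 mL
Drug remaining = 210.641 mL × 133.3333 mcg/mL = 28085.47 mcg = 28.08547 mg

28.1 mg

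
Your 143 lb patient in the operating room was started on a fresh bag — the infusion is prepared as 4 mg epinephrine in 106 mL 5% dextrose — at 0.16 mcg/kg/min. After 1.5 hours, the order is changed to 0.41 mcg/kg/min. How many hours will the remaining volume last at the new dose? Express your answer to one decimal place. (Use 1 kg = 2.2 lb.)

Initial rate:
Weight = 143 lb ÷ 2.2 lb/kg = 65 kg
Dose = 0.16 mcg/kg/min × 65 kg = 10.4 mcg/min
10.4 mcg/min × 60 min/hr = 624 mcg/hr
Concentration = 4 mg ÷ 106 mL = 0.03773585 mg/mL = 37.73585 mcg/mL
Rate = 624 mcg/hr ÷ 37.73585 mcg/mL = 16.536 mL/hr
Volume infused so far = 16.536 mL/hr × 1.5 hr = 24.804 mL
Volume remaining = 106 − 24.804 = 81.196 mL
New rate:
Dose = 0.41 mcg/kg/min × 65 kg = 26.65 mcg/min
26.65 mcg/min × 60 min/hr = 1599 mcg/hr
Rate = 1599 mcg/hr ÷ 37.73585 mcg/mL = 42.3735 mL/hr
Time remaining = 81.196 mL ÷ 42.3735 mL/hr = 1.916198 hr

1.9 hours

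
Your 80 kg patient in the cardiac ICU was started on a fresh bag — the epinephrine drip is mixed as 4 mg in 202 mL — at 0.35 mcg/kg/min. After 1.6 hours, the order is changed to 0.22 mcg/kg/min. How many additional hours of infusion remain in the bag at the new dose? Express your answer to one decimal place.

1.2 hours

Initial rate:
Dose = 0.35 mcg/kg/min × 80 kg = 28 mcg/min
28 mcg/min × 60 min/hr = 1680 mcg/hr
Concentration = 4 mg ÷ 202 mL = 0.01980198 mg/mL = 19.80198 mcg/mL
Rate = 1680 mcg/hr ÷ 19.80198 mcg/mL = 84.84 mL/hr
Volume infused so far = 84.84 mL/hr × 1.6 hr = 135.744 mL
Volume remaining = 202 − 135.744 = 66.256 mL
New rate:
Dose = 0.22 mcg/kg/min × 80 kg = 17.6 mcg/min
17.6 mcg/min × 60 min/hr = 1056 mcg/hr
Rate = 1056 mcg/hr ÷ 19.80198 mcg/mL = 53.328 mL/hr
Time remaining = 66.256 mL ÷ 53.328 mL/hr = 1.242424 hr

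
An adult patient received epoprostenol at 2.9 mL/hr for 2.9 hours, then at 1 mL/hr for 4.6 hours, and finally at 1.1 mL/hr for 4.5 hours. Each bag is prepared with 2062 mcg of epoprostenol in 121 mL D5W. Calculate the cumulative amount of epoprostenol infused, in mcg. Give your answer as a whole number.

306 mcg

Concentration = 2062 mcg ÷ 121 mL = 17.04132 mcg/mL
Stage 1: 2.9 mL/hr × 2.9 hr = 8.41 mL → 8.41 mL × 17.04132 mcg/mL = 143.3175 mcg
Stage 2: 1 mL/hr × 4.6 hr = 4.6 mL → 4.6 mL × 17.04132 mcg/mL = 78.39008 mcg
Stage 3: 1.1 mL/hr × 4.5 hr = 4.95 mL → 4.95 mL × 17.04132 mcg/mL = 84.35455 mcg
Total = 143.3175 + 78.39008 + 84.35455 = 306.0621 mcg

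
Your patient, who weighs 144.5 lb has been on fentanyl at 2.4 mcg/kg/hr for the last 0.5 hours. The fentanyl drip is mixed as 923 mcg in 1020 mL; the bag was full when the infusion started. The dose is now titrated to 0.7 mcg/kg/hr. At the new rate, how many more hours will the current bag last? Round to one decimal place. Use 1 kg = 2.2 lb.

18.4 hours

Initial rate:
Weight = 144.5 lb ÷ 2.2 lb/kg = 65.68182 kg
Dose = 2.4 mcg/kg/hr × 65.68182 kg = 157.6364 mcg/hr
Concentration = 923 mcg ÷ 1020 mL = 0.904902 mcg/mL
Rate = 157.6364 mcg/hr ÷ 0.904902 mcg/mL = 174.2027 mL/hr
Volume infused so far = 174.2027 mL/hr × 0.5 hr = 87.10135 mL
Volume remaining = 1020 − 87.10135 = 932.8987 mL
New rate:
Dose = 0.7 mcg/kg/hr × 65.68182 kg = 45.97727 mcg/hr
Rate = 45.97727 mcg/hr ÷ 0.904902 mcg/mL = 50.80912 mL/hr
Time remaining = 932.8987 mL ÷ 50.80912 mL/hr = 18.36085 hr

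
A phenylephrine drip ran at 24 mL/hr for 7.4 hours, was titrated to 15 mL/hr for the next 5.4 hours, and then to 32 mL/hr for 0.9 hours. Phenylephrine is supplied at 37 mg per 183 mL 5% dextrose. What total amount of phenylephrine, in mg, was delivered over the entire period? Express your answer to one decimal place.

Concentration = 37 mg ÷ 183 mL = 0.2021858 mg/mL
Stage 1: 24 mL/hr × 7.4 hr = 177.6 mL → 177.6 mL × 0.2021858 mg/mL = 35.9082 mg
Stage 2: 15 mL/hr × 5.4 hr = 81 mL → 81 mL × 0.2021858 mg/mL = 16.37705 mg
Stage 3: 32 mL/hr × 0.9 hr = 28.8 mL → 28.8 mL × 0.2021858 mg/mL = 5.822951 mg
Total = 35.9082 + 16.37705 + 5.822951 = 58.1082 mg

58.1 mg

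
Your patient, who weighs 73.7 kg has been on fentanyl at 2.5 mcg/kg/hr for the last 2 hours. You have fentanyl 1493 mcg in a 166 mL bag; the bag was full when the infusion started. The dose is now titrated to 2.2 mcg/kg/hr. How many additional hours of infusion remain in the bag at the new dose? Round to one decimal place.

6.9 hours

Initial rate:
Dose = 2.5 mcg/kg/hr × 73.7 kg = 184.25 mcg/hr
Concentration = 1493 mcg ÷ 166 mL = 8.993976 mcg/mL
Rate = 184.25 mcg/hr ÷ 8.993976 mcg/mL = 20.48593 mL/hr
Volume infused so far = 20.48593 mL/hr × 2 hr = 40.97187 mL
Volume remaining = 166 − 40.97187 = 125.0281 mL
New rate:
Dose = 2.2 mcg/kg/hr × 73.7 kg = 162.14 mcg/hr
Rate = 162.14 mcg/hr ÷ 8.993976 mcg/mL = 18.02762 mL/hr
Time remaining = 125.0281 mL ÷ 18.02762 mL/hr = 6.935364 hr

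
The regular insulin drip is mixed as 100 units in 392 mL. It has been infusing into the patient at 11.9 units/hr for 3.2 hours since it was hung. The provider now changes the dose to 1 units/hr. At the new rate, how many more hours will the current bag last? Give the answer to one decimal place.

61.9 hours

Initial rate:
Concentration = 100 units ÷ 392 mL = 0.255102 units/mL
Rate = 11.9 units/hr ÷ 0.255102 units/mL = 46.648 mL/hr
Volume infused so far = 46.648 mL/hr × 3.2 hr = 149.2736 mL
Volume remaining = 392 − 149.2736 = 242.7264 mL
New rate:
Rate = 1 units/hr ÷ 0.255102 units/mL = 3.92 mL/hr
Time remaining = 242.7264 mL ÷ 3.92 mL/hr = 61.92 hr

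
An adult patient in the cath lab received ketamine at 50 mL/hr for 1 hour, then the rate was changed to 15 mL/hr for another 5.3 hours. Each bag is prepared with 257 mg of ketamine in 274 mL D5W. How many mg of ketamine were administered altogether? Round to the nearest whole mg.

121 mg

Concentration = 257 mg ÷ 274 mL = 0.9379562 mg/mL
Stage 1: 50 mL/hr × 1 hr = 50 mL → 50 mL × 0.9379562 mg/mL = 46.89781 mg
Stage 2: 15 mL/hr × 5.3 hr = 79.5 mL → 79.5 mL × 0.9379562 mg/mL = 74.56752 mg
Total = 46.89781 + 74.56752 = 121.4653 mg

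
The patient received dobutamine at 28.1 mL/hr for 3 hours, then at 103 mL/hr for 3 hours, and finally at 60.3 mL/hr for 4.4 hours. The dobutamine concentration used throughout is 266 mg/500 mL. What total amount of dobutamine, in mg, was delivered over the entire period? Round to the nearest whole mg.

Concentration = 266 mg ÷ 500 mL = 0.532 mg/mL
Stage 1: 28.1 mL/hr × 3 hr = 84.3 mL → 84.3 mL × 0.532 mg/mL = 44.8476 mg
Stage 2: 103 mL/hr × 3 hr = 309 mL → 309 mL × 0.532 mg/mL = 164.388 mg
Stage 3: 60.3 mL/hr × 4.4 hr = 265.32 mL → 265.32 mL × 0.532 mg/mL = 141.1502 mg
Total = 44.8476 + 164.388 + 141.1502 = 350.3858 mg

350 mg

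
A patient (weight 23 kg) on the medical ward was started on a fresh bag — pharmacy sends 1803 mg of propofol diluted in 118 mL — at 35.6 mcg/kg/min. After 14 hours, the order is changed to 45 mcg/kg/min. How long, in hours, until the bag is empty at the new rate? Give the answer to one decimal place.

18.0 hours

Initial rate:
Dose = 35.6 mcg/kg/min × 23 kg = 818.8 mcg/min
818.8 mcg/min × 60 min/hr = 49128 mcg/hr
Concentration = 1803 mg ÷ 118 mL = 15.27966 mg/mL = 15279.66 mcg/mL
Rate = 49128 mcg/hr ÷ 15279.66 mcg/mL = 3.215255 mL/hr
Volume infused so far = 3.215255 mL/hr × 14 hr = 45.01356 mL
Volume remaining = 118 − 45.01356 = 72.98644 mL
New rate:
Dose = 45 mcg/kg/min × 23 kg = 1035 mcg/min
1035 mcg/min × 60 min/hr = 62100 mcg/hr
Rate = 62100 mcg/hr ÷ 15279.66 mcg/mL = 4.064226 mL/hr
Time remaining = 72.98644 mL ÷ 4.064226 mL/hr = 17.95826 hr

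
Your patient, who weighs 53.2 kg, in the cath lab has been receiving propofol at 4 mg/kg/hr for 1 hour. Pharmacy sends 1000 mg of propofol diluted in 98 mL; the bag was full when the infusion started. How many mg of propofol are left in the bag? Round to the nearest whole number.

787 mg

Dose = 4 mg/kg/hr × 53.2 kg = 212.8 mg/hr
Concentration = 1000 mg ÷ 98 mL = 10.20408 mg/mL
Rate = 212.8 mg/hr ÷ 10.20408 mg/mL = 20.8544 mL/hr
Volume infused = 20.8544 mL/hr × 1 hr = 20.8544 mL
Volume remaining = 98 − 20.8544 = 77.1456 mL
Drug remaining = 77.1456 mL × 10.20408 mg/mL = 787.2 mg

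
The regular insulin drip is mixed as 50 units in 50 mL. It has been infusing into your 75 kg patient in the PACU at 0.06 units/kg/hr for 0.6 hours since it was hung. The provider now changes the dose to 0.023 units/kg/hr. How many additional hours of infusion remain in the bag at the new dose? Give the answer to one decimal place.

Initial rate:
Dose = 0.06 units/kg/hr × 75 kg = 4.5 units/hr
Concentration = 50 units ÷ 50 mL = 1 units/mL
Rate = 4.5 units/hr ÷ 1 units/mL = 4.5 mL/hr
Volume infused so far = 4.5 mL/hr × 0.6 hr = 2.7 mL
Volume remaining = 50 − 2.7 = 47.3 mL
New rate:
Dose = 0.023 units/kg/hr × 75 kg = 1.725 units/hr
Rate = 1.725 units/hr ÷ 1 units/mL = 1.725 mL/hr
Time remaining = 47.3 mL ÷ 1.725 mL/hr = 27.42029 hr

27.4 hours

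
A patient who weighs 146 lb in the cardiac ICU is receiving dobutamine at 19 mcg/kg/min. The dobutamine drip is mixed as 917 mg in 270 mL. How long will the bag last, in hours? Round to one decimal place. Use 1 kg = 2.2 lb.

Weight = 146 lb ÷ 2.2 lb/kg = 66.36364 kg
Dose = 19 mcg/kg/min × 66.36364 kg = 1260.909 mcg/min
1260.909 mcg/min × 60 min/hr = 75654.55 mcg/hr
Concentration = 917 mg ÷ 270 mL = 3.396296 mg/mL = 3396.296 mcg/mL
Rate = 75654.55 mcg/hr ÷ 3396.296 mcg/mL = 22.2756 mL/hr
Duration = 270 mL ÷ 22.2756 mL/hr = 12.12088 hr

12.1 hours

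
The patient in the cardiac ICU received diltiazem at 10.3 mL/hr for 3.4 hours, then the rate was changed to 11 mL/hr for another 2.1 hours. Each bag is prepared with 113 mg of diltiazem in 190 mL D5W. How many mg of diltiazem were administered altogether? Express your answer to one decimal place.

34.6 mg

Concentration = 113 mg ÷ 190 mL = 0.5947368 mg/mL
Stage 1: 10.3 mL/hr × 3.4 hr = 35.02 mL → 35.02 mL × 0.5947368 mg/mL = 20.82768 mg
Stage 2: 11 mL/hr × 2.1 hr = 23.1 mL → 23.1 mL × 0.5947368 mg/mL = 13.73842 mg
Total = 20.82768 + 13.73842 = 34.56611 mg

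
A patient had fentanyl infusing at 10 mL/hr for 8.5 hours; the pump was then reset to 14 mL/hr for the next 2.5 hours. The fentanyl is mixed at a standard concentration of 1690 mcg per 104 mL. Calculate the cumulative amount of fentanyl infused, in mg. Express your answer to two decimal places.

Concentration = 1690 mcg ÷ 104 mL = 16.25 mcg/mL
Stage 1: 10 mL/hr × 8.5 hr = 85 mL → 85 mL × 16.25 mcg/mL = 1381.25 mcg
Stage 2: 14 mL/hr × 2.5 hr = 35 mL → 35 mL × 16.25 mcg/mL = 568.75 mcg
Total = 1381.25 + 568.75 = 1950 mcg = 1.95 mg

1.95 mg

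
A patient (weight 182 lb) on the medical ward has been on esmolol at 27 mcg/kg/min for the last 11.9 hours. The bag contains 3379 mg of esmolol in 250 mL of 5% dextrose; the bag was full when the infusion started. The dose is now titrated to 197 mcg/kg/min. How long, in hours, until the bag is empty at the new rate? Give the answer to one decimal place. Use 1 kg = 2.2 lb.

Initial rate:
Weight = 182 lb ÷ 2.2 lb/kg = 82.72727 kg
Dose = 27 mcg/kg/min × 82.72727 kg = 2233.636 mcg/min
2233.636 mcg/min × 60 min/hr = 134018.2 mcg/hr
Concentration = 3379 mg ÷ 250 mL = 13.516 mg/mL = 13516 mcg/mL
Rate = 134018.2 mcg/hr ÷ 13516 mcg/mL = 9.915521 mL/hr
Volume infused so far = 9.915521 mL/hr × 11.9 hr = 117.9947 mL
Volume remaining = 250 − 117.9947 = 132.0053 mL
New rate:
Dose = 197 mcg/kg/min × 82.72727 kg = 16297.27 mcg/min
16297.27 mcg/min × 60 min/hr = 977836.4 mcg/hr
Rate = 977836.4 mcg/hr ÷ 13516 mcg/mL = 72.34658 mL/hr
Time remaining = 132.0053 mL ÷ 72.34658 mL/hr = 1.824624 hr

1.8 hours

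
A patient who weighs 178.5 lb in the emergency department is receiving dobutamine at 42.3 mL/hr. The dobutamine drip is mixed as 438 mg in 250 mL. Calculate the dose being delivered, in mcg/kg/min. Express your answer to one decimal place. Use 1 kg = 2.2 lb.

15.2 mcg/kg/min

Weight = 178.5 lb ÷ 2.2 lb/kg = 81.13636 kg
Concentration = 438 mg ÷ 250 mL = 1.752 mg/mL = 1752 mcg/mL
Drug rate = 42.3 mL/hr × 1752 mcg/mL = 74109.6 mcg/hr
74109.6 mcg/hr ÷ 60 min/hr = 1235.16 mcg/min
1235.16 mcg/min ÷ 81.13636 kg = 15.22326 mcg/kg/min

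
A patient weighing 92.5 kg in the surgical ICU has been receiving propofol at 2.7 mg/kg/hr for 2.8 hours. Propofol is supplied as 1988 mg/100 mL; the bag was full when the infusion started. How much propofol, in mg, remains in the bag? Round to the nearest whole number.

Dose = 2.7 mg/kg/hr × 92.5 kg = 249.75 mg/hr
Concentration = 1988 mg ÷ 100 mL = 19.88 mg/mL
Rate = 249.75 mg/hr ÷ 19.88 mg/mL = 12.56288 mL/hr
Volume infused = 12.56288 mL/hr × 2.8 hr = 35.17606 mL
Volume remaining = 100 − 35.17606 = 64.82394 mL
Drug remaining = 64.82394 mL × 19.88 mg/mL = 1288.7 mg

1289 mg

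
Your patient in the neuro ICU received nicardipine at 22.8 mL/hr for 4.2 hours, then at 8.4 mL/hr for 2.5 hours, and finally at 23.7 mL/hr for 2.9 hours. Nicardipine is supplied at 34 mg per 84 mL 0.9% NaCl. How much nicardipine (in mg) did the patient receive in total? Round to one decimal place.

75.1 mg

Concentration = 34 mg ÷ 84 mL = 0.4047619 mg/mL
Stage 1: 22.8 mL/hr × 4.2 hr = 95.76 mL → 95.76 mL × 0.4047619 mg/mL = 38.76 mg
Stage 2: 8.4 mL/hr × 2.5 hr = 21 mL → 21 mL × 0.4047619 mg/mL = 8.5 mg
Stage 3: 23.7 mL/hr × 2.9 hr = 68.73 mL → 68.73 mL × 0.4047619 mg/mL = 27.81929 mg
Total = 38.76 + 8.5 + 27.81929 = 75.07929 mg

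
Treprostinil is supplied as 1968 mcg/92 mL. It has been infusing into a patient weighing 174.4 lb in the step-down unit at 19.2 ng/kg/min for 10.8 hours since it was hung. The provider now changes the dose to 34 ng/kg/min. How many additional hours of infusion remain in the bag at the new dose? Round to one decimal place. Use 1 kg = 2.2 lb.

6.1 hours

Initial rate:
Weight = 174.4 lb ÷ 2.2 lb/kg = 79.27273 kg
Dose = 19.2 ng/kg/min × 79.27273 kg = 1522.036 ng/min
1522.036 ng/min × 60 min/hr = 91322.18 ng/hr
Concentration = 1968 mcg ÷ 92 mL = 21.3913 mcg/mL = 21391.3 ng/mL
Rate = 91322.18 ng/hr ÷ 21391.3 ng/mL = 4.269126 mL/hr
Volume infused so far = 4.269126 mL/hr × 10.8 hr = 46.10656 mL
Volume remaining = 92 − 46.10656 = 45.89344 mL
New rate:
Dose = 34 ng/kg/min × 79.27273 kg = 2695.273 ng/min
2695.273 ng/min × 60 min/hr = 161716.4 ng/hr
Rate = 161716.4 ng/hr ÷ 21391.3 ng/mL = 7.559911 mL/hr
Time remaining = 45.89344 mL ÷ 7.559911 mL/hr = 6.070631 hr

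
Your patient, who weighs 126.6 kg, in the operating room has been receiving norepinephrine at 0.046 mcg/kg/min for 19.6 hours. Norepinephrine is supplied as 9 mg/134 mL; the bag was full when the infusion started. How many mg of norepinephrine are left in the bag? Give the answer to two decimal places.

Dose = 0.046 mcg/kg/min × 126.6 kg = 5.8236 mcg/min
5.8236 mcg/min × 60 min/hr = 349.416 mcg/hr
Concentration = 9 mg ÷ 134 mL = 0.06716418 mg/mL = 67.16418 mcg/mL
Rate = 349.416 mcg/hr ÷ 67.16418 mcg/mL = 5.202416 mL/hr
Volume infused = 5.202416 mL/hr × 19.6 hr = 101.9674 mL
Volume remaining = 134 − 101.9674 = 32.03265 mL
Drug remaining = 32.03265 mL × 67.16418 mcg/mL = 2151.446 mcg = 2.151446 mg

2.15 mg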